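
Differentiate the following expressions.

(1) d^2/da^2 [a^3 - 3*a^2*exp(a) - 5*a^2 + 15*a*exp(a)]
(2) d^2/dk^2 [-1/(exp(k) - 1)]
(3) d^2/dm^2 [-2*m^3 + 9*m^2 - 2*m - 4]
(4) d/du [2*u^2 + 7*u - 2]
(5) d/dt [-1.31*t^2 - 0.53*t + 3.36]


(1) = -3*a^2*exp(a) + 3*a*exp(a) + 6*a + 24*exp(a) - 10
(2) = (exp(k) + 1)*exp(k)/(1 - exp(k))^3
(3) = 18 - 12*m
(4) = 4*u + 7
(5) = -2.62*t - 0.53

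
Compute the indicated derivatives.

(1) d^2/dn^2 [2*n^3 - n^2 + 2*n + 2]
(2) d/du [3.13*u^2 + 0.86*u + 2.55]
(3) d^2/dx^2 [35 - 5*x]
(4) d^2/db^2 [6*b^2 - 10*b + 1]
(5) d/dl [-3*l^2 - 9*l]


(1) = 12*n - 2
(2) = 6.26*u + 0.86
(3) = 0
(4) = 12
(5) = -6*l - 9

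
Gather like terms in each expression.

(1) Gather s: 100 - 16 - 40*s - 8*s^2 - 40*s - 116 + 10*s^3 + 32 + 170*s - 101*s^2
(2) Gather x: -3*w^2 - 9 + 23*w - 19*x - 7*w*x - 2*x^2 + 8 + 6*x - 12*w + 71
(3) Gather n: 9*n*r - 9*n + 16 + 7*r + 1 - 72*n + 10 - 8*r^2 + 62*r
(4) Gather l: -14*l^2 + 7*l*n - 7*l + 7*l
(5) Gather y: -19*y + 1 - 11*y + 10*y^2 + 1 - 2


(1) = 10*s^3 - 109*s^2 + 90*s
(2) = -3*w^2 + 11*w - 2*x^2 + x*(-7*w - 13) + 70
(3) = n*(9*r - 81) - 8*r^2 + 69*r + 27
(4) = -14*l^2 + 7*l*n
(5) = 10*y^2 - 30*y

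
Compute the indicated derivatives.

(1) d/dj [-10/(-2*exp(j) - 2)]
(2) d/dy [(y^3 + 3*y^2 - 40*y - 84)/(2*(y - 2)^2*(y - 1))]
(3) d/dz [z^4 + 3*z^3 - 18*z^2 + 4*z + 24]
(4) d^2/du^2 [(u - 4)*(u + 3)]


(1) = -5/(4*cosh(j/2)^2)
(2) = 4*(-y^3 + 10*y^2 + 28*y - 52)/(y^5 - 8*y^4 + 25*y^3 - 38*y^2 + 28*y - 8)
(3) = 4*z^3 + 9*z^2 - 36*z + 4
(4) = 2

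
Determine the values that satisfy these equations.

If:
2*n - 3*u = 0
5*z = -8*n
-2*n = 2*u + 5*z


Then:
n = 0
u = 0
z = 0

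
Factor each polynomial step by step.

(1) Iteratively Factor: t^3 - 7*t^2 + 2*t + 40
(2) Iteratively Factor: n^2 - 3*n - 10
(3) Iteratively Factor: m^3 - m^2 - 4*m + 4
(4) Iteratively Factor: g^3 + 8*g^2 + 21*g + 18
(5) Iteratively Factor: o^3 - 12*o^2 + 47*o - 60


(1) = (t + 2)*(t^2 - 9*t + 20) = (t - 5)*(t + 2)*(t - 4)
(2) = (n - 5)*(n + 2)
(3) = (m - 1)*(m^2 - 4) = (m - 2)*(m - 1)*(m + 2)
(4) = (g + 3)*(g^2 + 5*g + 6) = (g + 2)*(g + 3)*(g + 3)
(5) = (o - 5)*(o^2 - 7*o + 12) = (o - 5)*(o - 3)*(o - 4)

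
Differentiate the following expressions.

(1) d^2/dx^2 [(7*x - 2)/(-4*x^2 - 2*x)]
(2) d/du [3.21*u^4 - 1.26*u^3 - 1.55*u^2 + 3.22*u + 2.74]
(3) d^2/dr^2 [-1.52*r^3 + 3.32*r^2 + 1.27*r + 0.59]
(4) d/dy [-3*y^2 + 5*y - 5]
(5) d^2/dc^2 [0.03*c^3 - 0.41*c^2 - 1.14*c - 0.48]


(1) = 2*(-14*x^3 + 12*x^2 + 6*x + 1)/(x^3*(8*x^3 + 12*x^2 + 6*x + 1))
(2) = 12.84*u^3 - 3.78*u^2 - 3.1*u + 3.22
(3) = 6.64 - 9.12*r
(4) = 5 - 6*y
(5) = 0.18*c - 0.82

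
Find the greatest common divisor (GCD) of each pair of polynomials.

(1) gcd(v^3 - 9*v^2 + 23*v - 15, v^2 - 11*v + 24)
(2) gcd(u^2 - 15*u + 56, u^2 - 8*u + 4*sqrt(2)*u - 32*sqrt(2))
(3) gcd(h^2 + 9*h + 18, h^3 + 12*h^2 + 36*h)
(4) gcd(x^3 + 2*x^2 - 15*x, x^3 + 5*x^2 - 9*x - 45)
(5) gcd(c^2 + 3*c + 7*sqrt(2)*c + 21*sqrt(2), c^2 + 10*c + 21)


(1) = gcd((v - 5)*(v - 3)*(v - 1), (v - 8)*(v - 3)) = v - 3
(2) = gcd((u - 8)*(u - 7), (u - 8)*(u + 4*sqrt(2))) = u - 8
(3) = gcd((h + 3)*(h + 6), h*(h + 6)^2) = h + 6
(4) = gcd(x*(x - 3)*(x + 5), (x - 3)*(x + 3)*(x + 5)) = x^2 + 2*x - 15
(5) = c + 3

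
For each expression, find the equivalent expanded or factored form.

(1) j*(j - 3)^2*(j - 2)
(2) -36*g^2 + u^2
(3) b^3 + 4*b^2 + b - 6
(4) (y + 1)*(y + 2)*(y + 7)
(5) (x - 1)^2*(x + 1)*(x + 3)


(1) = j^4 - 8*j^3 + 21*j^2 - 18*j
(2) = (-6*g + u)*(6*g + u)
(3) = (b - 1)*(b + 2)*(b + 3)
(4) = y^3 + 10*y^2 + 23*y + 14
(5) = x^4 + 2*x^3 - 4*x^2 - 2*x + 3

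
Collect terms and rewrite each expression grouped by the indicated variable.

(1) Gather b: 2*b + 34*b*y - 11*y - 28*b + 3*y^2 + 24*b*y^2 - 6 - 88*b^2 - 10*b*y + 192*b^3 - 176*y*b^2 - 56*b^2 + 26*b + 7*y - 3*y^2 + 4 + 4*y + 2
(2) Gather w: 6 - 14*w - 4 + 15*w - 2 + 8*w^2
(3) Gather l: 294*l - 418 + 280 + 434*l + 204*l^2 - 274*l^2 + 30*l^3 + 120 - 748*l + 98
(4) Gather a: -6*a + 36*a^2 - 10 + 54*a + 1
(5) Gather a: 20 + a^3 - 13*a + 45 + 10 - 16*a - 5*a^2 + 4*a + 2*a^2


(1) = 192*b^3 + b^2*(-176*y - 144) + b*(24*y^2 + 24*y)
(2) = 8*w^2 + w
(3) = 30*l^3 - 70*l^2 - 20*l + 80
(4) = 36*a^2 + 48*a - 9
(5) = a^3 - 3*a^2 - 25*a + 75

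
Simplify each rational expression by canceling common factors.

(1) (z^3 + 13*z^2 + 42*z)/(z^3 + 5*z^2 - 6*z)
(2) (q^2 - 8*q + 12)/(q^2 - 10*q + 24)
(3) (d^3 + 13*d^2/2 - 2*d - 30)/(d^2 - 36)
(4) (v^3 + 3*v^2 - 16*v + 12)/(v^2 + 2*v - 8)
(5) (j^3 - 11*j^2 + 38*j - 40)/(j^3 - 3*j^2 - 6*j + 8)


(1) = (z + 7)/(z - 1)
(2) = (q - 2)/(q - 4)
(3) = (2*d^2 + d - 10)/(2*d - 12)
(4) = (v^2 + 5*v - 6)/(v + 4)
(5) = (j^2 - 7*j + 10)/(j^2 + j - 2)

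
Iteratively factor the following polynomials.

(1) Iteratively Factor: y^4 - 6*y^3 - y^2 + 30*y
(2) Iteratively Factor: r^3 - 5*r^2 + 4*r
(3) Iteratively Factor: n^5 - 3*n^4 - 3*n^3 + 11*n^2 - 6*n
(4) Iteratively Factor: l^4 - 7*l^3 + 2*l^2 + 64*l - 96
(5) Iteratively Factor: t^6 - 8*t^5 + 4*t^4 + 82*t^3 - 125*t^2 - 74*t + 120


(1) = (y)*(y^3 - 6*y^2 - y + 30) = y*(y - 3)*(y^2 - 3*y - 10) = y*(y - 5)*(y - 3)*(y + 2)
(2) = (r - 4)*(r^2 - r) = (r - 4)*(r - 1)*(r)
(3) = (n - 3)*(n^4 - 3*n^2 + 2*n) = (n - 3)*(n - 1)*(n^3 + n^2 - 2*n) = (n - 3)*(n - 1)*(n + 2)*(n^2 - n) = (n - 3)*(n - 1)^2*(n + 2)*(n)
(4) = (l - 2)*(l^3 - 5*l^2 - 8*l + 48) = (l - 4)*(l - 2)*(l^2 - l - 12) = (l - 4)*(l - 2)*(l + 3)*(l - 4)
(5) = (t - 5)*(t^5 - 3*t^4 - 11*t^3 + 27*t^2 + 10*t - 24) = (t - 5)*(t + 1)*(t^4 - 4*t^3 - 7*t^2 + 34*t - 24) = (t - 5)*(t - 2)*(t + 1)*(t^3 - 2*t^2 - 11*t + 12) = (t - 5)*(t - 2)*(t - 1)*(t + 1)*(t^2 - t - 12) = (t - 5)*(t - 2)*(t - 1)*(t + 1)*(t + 3)*(t - 4)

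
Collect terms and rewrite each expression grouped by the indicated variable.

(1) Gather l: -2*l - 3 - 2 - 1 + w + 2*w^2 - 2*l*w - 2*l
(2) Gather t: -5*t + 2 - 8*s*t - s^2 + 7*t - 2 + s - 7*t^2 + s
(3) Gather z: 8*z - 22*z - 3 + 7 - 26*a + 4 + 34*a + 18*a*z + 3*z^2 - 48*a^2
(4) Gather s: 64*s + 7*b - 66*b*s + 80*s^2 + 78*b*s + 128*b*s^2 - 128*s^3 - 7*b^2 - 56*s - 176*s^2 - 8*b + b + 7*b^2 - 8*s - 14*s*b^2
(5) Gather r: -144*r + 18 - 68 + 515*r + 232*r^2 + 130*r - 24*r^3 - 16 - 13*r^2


(1) = l*(-2*w - 4) + 2*w^2 + w - 6
(2) = -s^2 + 2*s - 7*t^2 + t*(2 - 8*s)
(3) = -48*a^2 + 8*a + 3*z^2 + z*(18*a - 14) + 8
(4) = -128*s^3 + s^2*(128*b - 96) + s*(-14*b^2 + 12*b)
(5) = -24*r^3 + 219*r^2 + 501*r - 66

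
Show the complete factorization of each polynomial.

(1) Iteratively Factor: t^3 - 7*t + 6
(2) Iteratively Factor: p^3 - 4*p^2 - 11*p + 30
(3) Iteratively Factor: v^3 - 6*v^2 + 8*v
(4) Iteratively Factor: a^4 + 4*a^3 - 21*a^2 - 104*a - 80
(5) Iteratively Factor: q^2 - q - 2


(1) = (t - 2)*(t^2 + 2*t - 3) = (t - 2)*(t + 3)*(t - 1)
(2) = (p - 2)*(p^2 - 2*p - 15) = (p - 2)*(p + 3)*(p - 5)
(3) = (v - 2)*(v^2 - 4*v) = (v - 4)*(v - 2)*(v)
(4) = (a + 4)*(a^3 - 21*a - 20) = (a + 1)*(a + 4)*(a^2 - a - 20) = (a + 1)*(a + 4)^2*(a - 5)
(5) = (q - 2)*(q + 1)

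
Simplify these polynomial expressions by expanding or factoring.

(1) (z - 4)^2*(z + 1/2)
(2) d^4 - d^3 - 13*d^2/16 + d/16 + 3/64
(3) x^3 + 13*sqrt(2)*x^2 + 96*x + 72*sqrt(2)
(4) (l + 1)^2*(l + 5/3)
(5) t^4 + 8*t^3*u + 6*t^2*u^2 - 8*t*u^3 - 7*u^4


(1) = z^3 - 15*z^2/2 + 12*z + 8
(2) = (d - 3/2)*(d - 1/4)*(d + 1/4)*(d + 1/2)
(3) = (x + sqrt(2))*(x + 6*sqrt(2))^2
(4) = l^3 + 11*l^2/3 + 13*l/3 + 5/3
(5) = (t - u)*(t + u)^2*(t + 7*u)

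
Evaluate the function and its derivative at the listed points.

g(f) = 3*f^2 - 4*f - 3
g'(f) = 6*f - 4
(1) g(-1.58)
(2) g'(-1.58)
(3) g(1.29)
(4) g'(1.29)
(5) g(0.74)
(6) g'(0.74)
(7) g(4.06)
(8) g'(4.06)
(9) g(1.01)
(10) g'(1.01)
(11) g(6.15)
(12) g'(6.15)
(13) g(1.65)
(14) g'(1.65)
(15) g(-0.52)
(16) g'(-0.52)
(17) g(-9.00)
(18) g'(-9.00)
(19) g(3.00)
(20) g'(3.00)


(1) = 10.81
(2) = -13.48
(3) = -3.17
(4) = 3.74
(5) = -4.32
(6) = 0.44
(7) = 30.21
(8) = 20.36
(9) = -3.98
(10) = 2.06
(11) = 85.87
(12) = 32.90
(13) = -1.43
(14) = 5.90
(15) = -0.11
(16) = -7.12
(17) = 276.00
(18) = -58.00
(19) = 12.00
(20) = 14.00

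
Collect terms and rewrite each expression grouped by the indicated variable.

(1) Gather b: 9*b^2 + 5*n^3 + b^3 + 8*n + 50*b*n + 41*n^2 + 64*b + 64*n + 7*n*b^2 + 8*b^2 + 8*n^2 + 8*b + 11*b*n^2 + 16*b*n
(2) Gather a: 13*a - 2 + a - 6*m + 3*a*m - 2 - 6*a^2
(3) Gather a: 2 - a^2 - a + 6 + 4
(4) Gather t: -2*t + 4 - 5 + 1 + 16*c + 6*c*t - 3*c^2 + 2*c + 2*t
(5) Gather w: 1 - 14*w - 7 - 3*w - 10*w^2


(1) = b^3 + b^2*(7*n + 17) + b*(11*n^2 + 66*n + 72) + 5*n^3 + 49*n^2 + 72*n
(2) = -6*a^2 + a*(3*m + 14) - 6*m - 4
(3) = -a^2 - a + 12
(4) = -3*c^2 + 6*c*t + 18*c
(5) = -10*w^2 - 17*w - 6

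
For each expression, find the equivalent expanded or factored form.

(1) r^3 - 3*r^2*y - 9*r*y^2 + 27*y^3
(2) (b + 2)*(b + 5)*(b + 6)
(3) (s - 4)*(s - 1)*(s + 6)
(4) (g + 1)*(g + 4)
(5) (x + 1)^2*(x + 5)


(1) = (r - 3*y)^2*(r + 3*y)
(2) = b^3 + 13*b^2 + 52*b + 60
(3) = s^3 + s^2 - 26*s + 24
(4) = g^2 + 5*g + 4
(5) = x^3 + 7*x^2 + 11*x + 5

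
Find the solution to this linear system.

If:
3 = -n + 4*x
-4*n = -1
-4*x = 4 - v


Then:
n = 1/4
v = 29/4
x = 13/16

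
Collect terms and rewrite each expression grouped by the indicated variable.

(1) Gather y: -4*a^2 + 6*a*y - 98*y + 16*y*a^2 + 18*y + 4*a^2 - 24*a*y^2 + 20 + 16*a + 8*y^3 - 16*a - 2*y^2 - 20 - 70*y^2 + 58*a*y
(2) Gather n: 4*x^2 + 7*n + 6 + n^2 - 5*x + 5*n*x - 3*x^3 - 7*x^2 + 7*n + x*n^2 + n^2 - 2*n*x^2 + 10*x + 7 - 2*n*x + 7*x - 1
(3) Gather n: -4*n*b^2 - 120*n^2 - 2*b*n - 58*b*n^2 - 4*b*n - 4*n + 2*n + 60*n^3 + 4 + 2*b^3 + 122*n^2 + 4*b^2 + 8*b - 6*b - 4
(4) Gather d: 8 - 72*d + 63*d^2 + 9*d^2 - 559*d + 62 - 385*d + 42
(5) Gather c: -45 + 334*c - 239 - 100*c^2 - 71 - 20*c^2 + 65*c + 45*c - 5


(1) = 8*y^3 + y^2*(-24*a - 72) + y*(16*a^2 + 64*a - 80)
(2) = n^2*(x + 2) + n*(-2*x^2 + 3*x + 14) - 3*x^3 - 3*x^2 + 12*x + 12
(3) = 2*b^3 + 4*b^2 + 2*b + 60*n^3 + n^2*(2 - 58*b) + n*(-4*b^2 - 6*b - 2)
(4) = 72*d^2 - 1016*d + 112
(5) = -120*c^2 + 444*c - 360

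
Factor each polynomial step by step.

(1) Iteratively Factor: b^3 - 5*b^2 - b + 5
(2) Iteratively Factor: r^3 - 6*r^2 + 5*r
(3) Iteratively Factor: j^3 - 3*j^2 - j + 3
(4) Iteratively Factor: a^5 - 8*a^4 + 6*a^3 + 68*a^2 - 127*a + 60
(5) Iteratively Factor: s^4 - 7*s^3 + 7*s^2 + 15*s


(1) = (b - 5)*(b^2 - 1) = (b - 5)*(b - 1)*(b + 1)
(2) = (r - 1)*(r^2 - 5*r) = (r - 5)*(r - 1)*(r)
(3) = (j - 1)*(j^2 - 2*j - 3) = (j - 1)*(j + 1)*(j - 3)
(4) = (a + 3)*(a^4 - 11*a^3 + 39*a^2 - 49*a + 20) = (a - 1)*(a + 3)*(a^3 - 10*a^2 + 29*a - 20) = (a - 4)*(a - 1)*(a + 3)*(a^2 - 6*a + 5) = (a - 4)*(a - 1)^2*(a + 3)*(a - 5)
(5) = (s + 1)*(s^3 - 8*s^2 + 15*s) = (s - 3)*(s + 1)*(s^2 - 5*s) = (s - 5)*(s - 3)*(s + 1)*(s)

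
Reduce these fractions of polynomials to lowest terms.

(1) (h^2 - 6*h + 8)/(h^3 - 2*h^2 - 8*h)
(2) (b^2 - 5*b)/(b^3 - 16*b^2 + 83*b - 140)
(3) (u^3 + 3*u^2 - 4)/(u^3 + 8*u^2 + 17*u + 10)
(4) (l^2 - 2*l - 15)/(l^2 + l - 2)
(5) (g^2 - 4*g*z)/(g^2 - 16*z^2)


(1) = (h - 2)/(h^2 + 2*h)
(2) = b/(b^2 - 11*b + 28)
(3) = (u^2 + u - 2)/(u^2 + 6*u + 5)
(4) = (l^2 - 2*l - 15)/(l^2 + l - 2)
(5) = g/(g + 4*z)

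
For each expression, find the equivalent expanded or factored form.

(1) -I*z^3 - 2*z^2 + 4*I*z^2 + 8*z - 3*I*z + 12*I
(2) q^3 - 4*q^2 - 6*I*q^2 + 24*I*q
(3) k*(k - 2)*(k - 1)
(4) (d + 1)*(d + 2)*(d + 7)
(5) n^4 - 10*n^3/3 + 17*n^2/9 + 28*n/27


(1) = (z - 4)*(z - 3*I)*(-I*z + 1)
(2) = q*(q - 4)*(q - 6*I)
(3) = k^3 - 3*k^2 + 2*k
(4) = d^3 + 10*d^2 + 23*d + 14
(5) = n*(n - 7/3)*(n - 4/3)*(n + 1/3)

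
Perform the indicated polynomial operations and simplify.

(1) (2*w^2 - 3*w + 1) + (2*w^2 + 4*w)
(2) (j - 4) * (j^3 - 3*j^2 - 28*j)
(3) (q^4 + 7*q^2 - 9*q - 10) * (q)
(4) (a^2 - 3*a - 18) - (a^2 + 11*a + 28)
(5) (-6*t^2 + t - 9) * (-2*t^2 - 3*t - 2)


(1) = 4*w^2 + w + 1
(2) = j^4 - 7*j^3 - 16*j^2 + 112*j
(3) = q^5 + 7*q^3 - 9*q^2 - 10*q
(4) = -14*a - 46
(5) = 12*t^4 + 16*t^3 + 27*t^2 + 25*t + 18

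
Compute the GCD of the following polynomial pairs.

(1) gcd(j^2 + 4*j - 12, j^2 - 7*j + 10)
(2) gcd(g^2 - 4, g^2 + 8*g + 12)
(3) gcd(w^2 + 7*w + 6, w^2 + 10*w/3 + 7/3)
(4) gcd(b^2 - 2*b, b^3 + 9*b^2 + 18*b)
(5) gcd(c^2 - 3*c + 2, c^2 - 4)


(1) = j - 2
(2) = g + 2
(3) = gcd((w + 1)*(w + 6), (w + 1)*(w + 7/3)) = w + 1
(4) = gcd(b*(b - 2), b*(b + 3)*(b + 6)) = b
(5) = gcd((c - 2)*(c - 1), (c - 2)*(c + 2)) = c - 2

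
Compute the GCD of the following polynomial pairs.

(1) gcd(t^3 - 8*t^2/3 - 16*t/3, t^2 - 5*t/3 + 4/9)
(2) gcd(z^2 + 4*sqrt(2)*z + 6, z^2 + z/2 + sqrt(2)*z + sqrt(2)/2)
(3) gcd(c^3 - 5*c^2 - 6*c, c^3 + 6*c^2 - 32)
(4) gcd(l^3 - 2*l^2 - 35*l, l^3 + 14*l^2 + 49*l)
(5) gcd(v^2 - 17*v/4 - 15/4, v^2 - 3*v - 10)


(1) = 1
(2) = z + sqrt(2)
(3) = gcd(c*(c - 6)*(c + 1), (c - 2)*(c + 4)^2) = 1
(4) = l
(5) = v - 5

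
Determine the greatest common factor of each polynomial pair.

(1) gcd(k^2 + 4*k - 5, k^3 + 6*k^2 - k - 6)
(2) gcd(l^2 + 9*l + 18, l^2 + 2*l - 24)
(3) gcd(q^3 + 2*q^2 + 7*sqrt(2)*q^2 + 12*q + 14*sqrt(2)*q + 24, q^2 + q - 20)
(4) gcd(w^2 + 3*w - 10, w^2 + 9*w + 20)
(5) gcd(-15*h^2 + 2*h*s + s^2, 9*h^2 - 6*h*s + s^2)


(1) = k - 1
(2) = l + 6
(3) = gcd((q + 2)*(q + sqrt(2))*(q + 6*sqrt(2)), (q - 4)*(q + 5)) = 1
(4) = w + 5
(5) = gcd((-3*h + s)*(5*h + s), (-3*h + s)^2) = -3*h + s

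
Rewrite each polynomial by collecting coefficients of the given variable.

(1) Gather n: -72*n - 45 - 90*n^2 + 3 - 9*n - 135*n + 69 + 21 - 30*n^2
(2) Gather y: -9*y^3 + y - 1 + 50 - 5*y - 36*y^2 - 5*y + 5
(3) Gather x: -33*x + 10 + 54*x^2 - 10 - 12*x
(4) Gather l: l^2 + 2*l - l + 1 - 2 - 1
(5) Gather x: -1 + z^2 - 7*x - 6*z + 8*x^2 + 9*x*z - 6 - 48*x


(1) = -120*n^2 - 216*n + 48
(2) = -9*y^3 - 36*y^2 - 9*y + 54
(3) = 54*x^2 - 45*x
(4) = l^2 + l - 2
(5) = 8*x^2 + x*(9*z - 55) + z^2 - 6*z - 7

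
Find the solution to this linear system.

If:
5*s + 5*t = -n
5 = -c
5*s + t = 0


Then:
c = -5
n = -4*t
s = -t/5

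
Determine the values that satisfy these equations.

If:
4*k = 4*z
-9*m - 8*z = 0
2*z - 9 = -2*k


Then:
k = 9/4
m = -2
z = 9/4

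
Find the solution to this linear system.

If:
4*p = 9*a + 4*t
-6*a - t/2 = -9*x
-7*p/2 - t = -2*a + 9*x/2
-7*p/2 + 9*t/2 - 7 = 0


Then:
a = -1064/1481
p = -406/1481
t = 1988/1481
x = -5390/13329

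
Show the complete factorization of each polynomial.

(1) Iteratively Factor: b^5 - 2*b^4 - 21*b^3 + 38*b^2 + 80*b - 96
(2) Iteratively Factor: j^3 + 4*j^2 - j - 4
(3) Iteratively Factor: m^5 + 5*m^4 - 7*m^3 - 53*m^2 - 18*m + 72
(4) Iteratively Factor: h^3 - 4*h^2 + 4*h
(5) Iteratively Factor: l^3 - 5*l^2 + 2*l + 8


(1) = (b - 3)*(b^4 + b^3 - 18*b^2 - 16*b + 32) = (b - 3)*(b + 4)*(b^3 - 3*b^2 - 6*b + 8) = (b - 3)*(b + 2)*(b + 4)*(b^2 - 5*b + 4) = (b - 4)*(b - 3)*(b + 2)*(b + 4)*(b - 1)
(2) = (j + 4)*(j^2 - 1) = (j - 1)*(j + 4)*(j + 1)
(3) = (m + 3)*(m^4 + 2*m^3 - 13*m^2 - 14*m + 24) = (m + 3)*(m + 4)*(m^3 - 2*m^2 - 5*m + 6) = (m - 1)*(m + 3)*(m + 4)*(m^2 - m - 6) = (m - 3)*(m - 1)*(m + 3)*(m + 4)*(m + 2)
(4) = (h - 2)*(h^2 - 2*h) = h*(h - 2)*(h - 2)
(5) = (l - 4)*(l^2 - l - 2) = (l - 4)*(l + 1)*(l - 2)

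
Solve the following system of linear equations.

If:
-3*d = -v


Then:
d = v/3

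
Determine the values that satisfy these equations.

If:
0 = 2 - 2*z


Then:
z = 1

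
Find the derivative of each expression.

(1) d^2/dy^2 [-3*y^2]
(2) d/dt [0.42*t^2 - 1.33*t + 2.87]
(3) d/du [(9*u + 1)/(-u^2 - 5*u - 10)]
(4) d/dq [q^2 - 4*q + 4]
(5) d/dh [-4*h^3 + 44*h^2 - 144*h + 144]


(1) = -6
(2) = 0.84*t - 1.33
(3) = (9*u^2 + 2*u - 85)/(u^4 + 10*u^3 + 45*u^2 + 100*u + 100)
(4) = 2*q - 4
(5) = -12*h^2 + 88*h - 144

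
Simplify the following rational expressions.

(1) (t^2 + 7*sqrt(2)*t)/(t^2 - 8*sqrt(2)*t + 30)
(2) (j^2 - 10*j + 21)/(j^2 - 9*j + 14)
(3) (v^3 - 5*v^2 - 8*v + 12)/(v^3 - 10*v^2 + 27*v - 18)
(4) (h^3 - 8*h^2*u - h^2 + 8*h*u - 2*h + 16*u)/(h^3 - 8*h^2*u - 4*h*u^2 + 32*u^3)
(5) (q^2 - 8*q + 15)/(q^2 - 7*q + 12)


(1) = (t^2 + 7*sqrt(2)*t)/(t^2 - 8*sqrt(2)*t + 30)
(2) = (j - 3)/(j - 2)
(3) = (v + 2)/(v - 3)
(4) = (-h^2 + h + 2)/(-h^2 + 4*u^2)
(5) = (q - 5)/(q - 4)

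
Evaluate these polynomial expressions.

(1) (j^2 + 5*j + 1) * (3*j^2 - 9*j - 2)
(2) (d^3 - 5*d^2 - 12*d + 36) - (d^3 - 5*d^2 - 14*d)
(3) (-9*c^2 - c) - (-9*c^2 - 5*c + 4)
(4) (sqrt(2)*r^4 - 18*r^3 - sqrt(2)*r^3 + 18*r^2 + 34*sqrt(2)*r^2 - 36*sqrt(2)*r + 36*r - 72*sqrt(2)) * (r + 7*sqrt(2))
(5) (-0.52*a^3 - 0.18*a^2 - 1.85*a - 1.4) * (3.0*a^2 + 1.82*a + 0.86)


(1) = 3*j^4 + 6*j^3 - 44*j^2 - 19*j - 2
(2) = 2*d + 36
(3) = 4*c - 4
(4) = sqrt(2)*r^5 - 4*r^4 - sqrt(2)*r^4 - 92*sqrt(2)*r^3 + 4*r^3 + 90*sqrt(2)*r^2 + 512*r^2 - 504*r + 180*sqrt(2)*r - 1008
(5) = -1.56*a^5 - 1.4864*a^4 - 6.3248*a^3 - 7.7218*a^2 - 4.139*a - 1.204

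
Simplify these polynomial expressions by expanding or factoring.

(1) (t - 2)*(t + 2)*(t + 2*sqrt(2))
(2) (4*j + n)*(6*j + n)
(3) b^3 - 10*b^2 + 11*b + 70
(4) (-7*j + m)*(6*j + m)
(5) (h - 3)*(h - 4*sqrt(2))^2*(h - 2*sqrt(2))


(1) = t^3 + 2*sqrt(2)*t^2 - 4*t - 8*sqrt(2)
(2) = 24*j^2 + 10*j*n + n^2
(3) = (b - 7)*(b - 5)*(b + 2)
(4) = -42*j^2 - j*m + m^2
(5) = h^4 - 10*sqrt(2)*h^3 - 3*h^3 + 30*sqrt(2)*h^2 + 64*h^2 - 192*h - 64*sqrt(2)*h + 192*sqrt(2)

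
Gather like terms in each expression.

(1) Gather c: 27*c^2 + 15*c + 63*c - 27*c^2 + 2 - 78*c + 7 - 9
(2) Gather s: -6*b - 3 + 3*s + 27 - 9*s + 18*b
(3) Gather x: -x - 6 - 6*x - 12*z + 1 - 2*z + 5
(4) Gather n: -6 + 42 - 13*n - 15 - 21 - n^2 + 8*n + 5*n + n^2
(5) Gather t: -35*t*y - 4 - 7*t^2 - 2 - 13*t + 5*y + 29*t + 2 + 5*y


(1) = 0
(2) = 12*b - 6*s + 24
(3) = -7*x - 14*z
(4) = 0
(5) = -7*t^2 + t*(16 - 35*y) + 10*y - 4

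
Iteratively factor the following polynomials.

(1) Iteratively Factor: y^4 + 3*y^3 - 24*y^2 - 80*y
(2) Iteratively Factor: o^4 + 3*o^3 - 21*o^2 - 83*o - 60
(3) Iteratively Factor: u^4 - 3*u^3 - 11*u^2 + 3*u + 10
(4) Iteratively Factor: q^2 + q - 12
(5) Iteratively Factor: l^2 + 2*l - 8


(1) = (y)*(y^3 + 3*y^2 - 24*y - 80) = y*(y + 4)*(y^2 - y - 20) = y*(y + 4)^2*(y - 5)
(2) = (o + 3)*(o^3 - 21*o - 20) = (o - 5)*(o + 3)*(o^2 + 5*o + 4) = (o - 5)*(o + 1)*(o + 3)*(o + 4)
(3) = (u - 5)*(u^3 + 2*u^2 - u - 2) = (u - 5)*(u + 2)*(u^2 - 1) = (u - 5)*(u + 1)*(u + 2)*(u - 1)
(4) = (q - 3)*(q + 4)
(5) = (l - 2)*(l + 4)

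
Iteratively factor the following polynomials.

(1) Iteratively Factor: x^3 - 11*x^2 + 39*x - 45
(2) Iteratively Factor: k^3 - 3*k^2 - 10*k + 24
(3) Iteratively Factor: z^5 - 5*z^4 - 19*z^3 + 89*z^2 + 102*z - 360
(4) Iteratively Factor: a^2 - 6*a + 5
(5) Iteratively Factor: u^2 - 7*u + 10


(1) = (x - 3)*(x^2 - 8*x + 15) = (x - 3)^2*(x - 5)
(2) = (k - 4)*(k^2 + k - 6) = (k - 4)*(k - 2)*(k + 3)
(3) = (z + 3)*(z^4 - 8*z^3 + 5*z^2 + 74*z - 120) = (z - 2)*(z + 3)*(z^3 - 6*z^2 - 7*z + 60) = (z - 5)*(z - 2)*(z + 3)*(z^2 - z - 12) = (z - 5)*(z - 2)*(z + 3)^2*(z - 4)
(4) = (a - 1)*(a - 5)
(5) = (u - 5)*(u - 2)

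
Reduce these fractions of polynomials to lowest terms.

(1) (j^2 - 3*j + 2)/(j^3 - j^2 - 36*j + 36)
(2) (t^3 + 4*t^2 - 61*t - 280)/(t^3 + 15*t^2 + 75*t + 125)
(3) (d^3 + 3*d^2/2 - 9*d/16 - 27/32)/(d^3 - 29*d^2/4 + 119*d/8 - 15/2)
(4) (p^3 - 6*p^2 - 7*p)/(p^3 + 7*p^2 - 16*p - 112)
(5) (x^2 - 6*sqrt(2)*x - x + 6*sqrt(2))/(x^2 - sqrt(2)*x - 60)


(1) = (j - 2)/(j^2 - 36)
(2) = (t^2 - t - 56)/(t^2 + 10*t + 25)
(3) = (8*d^2 + 18*d + 9)/(8*d^2 - 52*d + 80)
(4) = (p^3 - 6*p^2 - 7*p)/(p^3 + 7*p^2 - 16*p - 112)
(5) = (x - 1)/(x + 5*sqrt(2))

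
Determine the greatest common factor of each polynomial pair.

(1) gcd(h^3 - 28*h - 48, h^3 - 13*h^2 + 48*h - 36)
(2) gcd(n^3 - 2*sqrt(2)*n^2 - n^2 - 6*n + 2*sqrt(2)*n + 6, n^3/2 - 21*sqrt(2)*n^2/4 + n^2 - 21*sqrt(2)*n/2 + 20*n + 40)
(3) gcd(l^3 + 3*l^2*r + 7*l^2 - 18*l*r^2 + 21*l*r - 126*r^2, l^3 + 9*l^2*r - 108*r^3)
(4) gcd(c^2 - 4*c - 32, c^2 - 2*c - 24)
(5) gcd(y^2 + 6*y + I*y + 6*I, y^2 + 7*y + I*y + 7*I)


(1) = gcd((h - 6)*(h + 2)*(h + 4), (h - 6)^2*(h - 1)) = h - 6
(2) = gcd((n - 1)*(n - 3*sqrt(2))*(n + sqrt(2)), (n/2 + 1)*(n - 8*sqrt(2))*(n - 5*sqrt(2)/2)) = 1
(3) = gcd((l + 7)*(l - 3*r)*(l + 6*r), (l - 3*r)*(l + 6*r)^2) = -l^2 - 3*l*r + 18*r^2
(4) = gcd((c - 8)*(c + 4), (c - 6)*(c + 4)) = c + 4
(5) = y + I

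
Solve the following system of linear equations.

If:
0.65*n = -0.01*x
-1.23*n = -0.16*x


Then:
n = 0.00
x = 0.00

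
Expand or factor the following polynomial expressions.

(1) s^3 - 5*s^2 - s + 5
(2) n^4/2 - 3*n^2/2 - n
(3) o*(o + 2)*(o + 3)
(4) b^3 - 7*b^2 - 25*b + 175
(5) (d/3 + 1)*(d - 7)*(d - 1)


(1) = (s - 5)*(s - 1)*(s + 1)
(2) = n*(n/2 + 1/2)*(n - 2)*(n + 1)
(3) = o^3 + 5*o^2 + 6*o
(4) = (b - 7)*(b - 5)*(b + 5)
(5) = d^3/3 - 5*d^2/3 - 17*d/3 + 7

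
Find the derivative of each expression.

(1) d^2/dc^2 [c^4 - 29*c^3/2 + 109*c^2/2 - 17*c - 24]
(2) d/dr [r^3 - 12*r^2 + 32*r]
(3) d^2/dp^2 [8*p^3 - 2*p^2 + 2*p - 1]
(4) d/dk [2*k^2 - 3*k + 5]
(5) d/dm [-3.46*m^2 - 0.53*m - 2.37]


(1) = 12*c^2 - 87*c + 109
(2) = 3*r^2 - 24*r + 32
(3) = 48*p - 4
(4) = 4*k - 3
(5) = -6.92*m - 0.53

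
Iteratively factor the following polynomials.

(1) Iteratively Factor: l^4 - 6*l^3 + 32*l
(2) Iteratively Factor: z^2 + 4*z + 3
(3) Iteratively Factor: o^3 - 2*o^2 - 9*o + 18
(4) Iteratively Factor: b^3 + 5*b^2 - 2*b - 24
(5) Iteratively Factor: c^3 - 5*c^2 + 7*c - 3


(1) = (l + 2)*(l^3 - 8*l^2 + 16*l) = (l - 4)*(l + 2)*(l^2 - 4*l) = l*(l - 4)*(l + 2)*(l - 4)
(2) = (z + 3)*(z + 1)
(3) = (o + 3)*(o^2 - 5*o + 6) = (o - 2)*(o + 3)*(o - 3)
(4) = (b + 4)*(b^2 + b - 6) = (b + 3)*(b + 4)*(b - 2)
(5) = (c - 1)*(c^2 - 4*c + 3) = (c - 1)^2*(c - 3)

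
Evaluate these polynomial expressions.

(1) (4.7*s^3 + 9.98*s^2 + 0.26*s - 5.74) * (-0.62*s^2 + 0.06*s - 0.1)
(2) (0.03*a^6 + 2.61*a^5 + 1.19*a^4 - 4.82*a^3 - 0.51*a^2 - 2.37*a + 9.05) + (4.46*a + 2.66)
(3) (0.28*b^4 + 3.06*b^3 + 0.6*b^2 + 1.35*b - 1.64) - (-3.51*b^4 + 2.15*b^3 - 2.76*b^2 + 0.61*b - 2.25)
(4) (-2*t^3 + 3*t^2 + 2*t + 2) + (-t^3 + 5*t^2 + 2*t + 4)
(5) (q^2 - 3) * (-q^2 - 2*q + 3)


(1) = -2.914*s^5 - 5.9056*s^4 - 0.0324*s^3 + 2.5764*s^2 - 0.3704*s + 0.574
(2) = 0.03*a^6 + 2.61*a^5 + 1.19*a^4 - 4.82*a^3 - 0.51*a^2 + 2.09*a + 11.71
(3) = 3.79*b^4 + 0.91*b^3 + 3.36*b^2 + 0.74*b + 0.61
(4) = -3*t^3 + 8*t^2 + 4*t + 6
(5) = -q^4 - 2*q^3 + 6*q^2 + 6*q - 9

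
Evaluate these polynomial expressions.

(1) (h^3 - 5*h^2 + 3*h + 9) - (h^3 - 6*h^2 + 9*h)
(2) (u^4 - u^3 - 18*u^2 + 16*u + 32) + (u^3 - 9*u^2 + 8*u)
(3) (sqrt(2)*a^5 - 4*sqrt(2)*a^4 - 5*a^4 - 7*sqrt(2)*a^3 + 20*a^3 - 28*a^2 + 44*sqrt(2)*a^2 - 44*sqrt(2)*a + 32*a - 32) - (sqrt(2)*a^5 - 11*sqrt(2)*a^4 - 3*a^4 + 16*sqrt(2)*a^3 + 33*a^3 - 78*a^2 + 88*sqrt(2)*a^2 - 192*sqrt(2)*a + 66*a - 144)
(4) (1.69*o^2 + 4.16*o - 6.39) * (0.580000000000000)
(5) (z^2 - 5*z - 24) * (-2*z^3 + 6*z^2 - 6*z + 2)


(1) = h^2 - 6*h + 9
(2) = u^4 - 27*u^2 + 24*u + 32
(3) = -2*a^4 + 7*sqrt(2)*a^4 - 23*sqrt(2)*a^3 - 13*a^3 - 44*sqrt(2)*a^2 + 50*a^2 - 34*a + 148*sqrt(2)*a + 112
(4) = 0.9802*o^2 + 2.4128*o - 3.7062
(5) = -2*z^5 + 16*z^4 + 12*z^3 - 112*z^2 + 134*z - 48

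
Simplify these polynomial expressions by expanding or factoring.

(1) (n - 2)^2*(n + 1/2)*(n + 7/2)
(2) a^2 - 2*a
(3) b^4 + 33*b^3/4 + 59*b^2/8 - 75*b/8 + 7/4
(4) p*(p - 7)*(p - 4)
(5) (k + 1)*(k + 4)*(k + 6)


(1) = n^4 - 41*n^2/4 + 9*n + 7
(2) = a*(a - 2)
(3) = (b - 1/2)*(b - 1/4)*(b + 2)*(b + 7)
(4) = p^3 - 11*p^2 + 28*p
(5) = k^3 + 11*k^2 + 34*k + 24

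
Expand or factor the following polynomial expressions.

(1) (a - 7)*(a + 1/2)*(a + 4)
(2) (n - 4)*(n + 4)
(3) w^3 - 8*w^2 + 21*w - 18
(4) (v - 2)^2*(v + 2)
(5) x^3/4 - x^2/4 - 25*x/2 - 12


(1) = a^3 - 5*a^2/2 - 59*a/2 - 14
(2) = n^2 - 16
(3) = (w - 3)^2*(w - 2)
(4) = v^3 - 2*v^2 - 4*v + 8
(5) = (x/4 + 1/4)*(x - 8)*(x + 6)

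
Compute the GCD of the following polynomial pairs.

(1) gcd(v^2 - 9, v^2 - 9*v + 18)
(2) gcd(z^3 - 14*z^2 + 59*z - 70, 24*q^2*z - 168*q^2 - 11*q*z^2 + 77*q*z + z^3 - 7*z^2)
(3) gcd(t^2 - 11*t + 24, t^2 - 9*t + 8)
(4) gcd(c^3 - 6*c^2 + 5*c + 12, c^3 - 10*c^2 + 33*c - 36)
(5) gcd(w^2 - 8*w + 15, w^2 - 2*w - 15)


(1) = v - 3
(2) = gcd((z - 7)*(z - 5)*(z - 2), (-8*q + z)*(-3*q + z)*(z - 7)) = z - 7
(3) = gcd((t - 8)*(t - 3), (t - 8)*(t - 1)) = t - 8
(4) = c^2 - 7*c + 12
(5) = gcd((w - 5)*(w - 3), (w - 5)*(w + 3)) = w - 5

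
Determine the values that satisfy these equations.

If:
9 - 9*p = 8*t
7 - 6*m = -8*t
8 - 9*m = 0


Then:
m = 8/9
p = 32/27
t = -5/24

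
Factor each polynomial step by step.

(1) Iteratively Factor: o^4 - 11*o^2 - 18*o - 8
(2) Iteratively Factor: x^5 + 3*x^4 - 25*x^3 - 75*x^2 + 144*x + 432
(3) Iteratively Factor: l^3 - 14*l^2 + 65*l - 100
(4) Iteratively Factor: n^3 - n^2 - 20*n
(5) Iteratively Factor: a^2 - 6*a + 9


(1) = (o + 1)*(o^3 - o^2 - 10*o - 8) = (o - 4)*(o + 1)*(o^2 + 3*o + 2) = (o - 4)*(o + 1)^2*(o + 2)
(2) = (x + 3)*(x^4 - 25*x^2 + 144) = (x + 3)*(x + 4)*(x^3 - 4*x^2 - 9*x + 36) = (x - 3)*(x + 3)*(x + 4)*(x^2 - x - 12) = (x - 3)*(x + 3)^2*(x + 4)*(x - 4)
(3) = (l - 5)*(l^2 - 9*l + 20) = (l - 5)^2*(l - 4)
(4) = (n - 5)*(n^2 + 4*n) = (n - 5)*(n + 4)*(n)
(5) = (a - 3)*(a - 3)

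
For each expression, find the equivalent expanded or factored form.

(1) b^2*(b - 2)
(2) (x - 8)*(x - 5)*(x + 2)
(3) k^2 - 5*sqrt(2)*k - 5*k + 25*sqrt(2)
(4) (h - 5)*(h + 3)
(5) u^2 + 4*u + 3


(1) = b^3 - 2*b^2
(2) = x^3 - 11*x^2 + 14*x + 80
(3) = (k - 5)*(k - 5*sqrt(2))
(4) = h^2 - 2*h - 15
(5) = (u + 1)*(u + 3)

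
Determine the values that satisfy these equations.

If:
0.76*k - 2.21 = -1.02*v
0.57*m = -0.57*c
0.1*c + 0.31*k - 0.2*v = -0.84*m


Then:
c = 1.21817211948791 - 0.832503556187767*v
k = 2.90789473684211 - 1.34210526315789*v
m = 0.832503556187767*v - 1.21817211948791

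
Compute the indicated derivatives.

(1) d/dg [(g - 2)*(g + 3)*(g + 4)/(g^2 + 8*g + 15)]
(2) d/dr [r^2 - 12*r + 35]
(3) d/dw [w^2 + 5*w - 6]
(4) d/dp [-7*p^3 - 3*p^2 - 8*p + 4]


(1) = (g^2 + 10*g + 18)/(g^2 + 10*g + 25)
(2) = 2*r - 12
(3) = 2*w + 5
(4) = -21*p^2 - 6*p - 8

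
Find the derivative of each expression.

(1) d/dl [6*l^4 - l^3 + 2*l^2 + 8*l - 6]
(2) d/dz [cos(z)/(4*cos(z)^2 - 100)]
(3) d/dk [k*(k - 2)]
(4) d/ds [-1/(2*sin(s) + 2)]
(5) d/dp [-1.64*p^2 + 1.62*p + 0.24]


(1) = 24*l^3 - 3*l^2 + 4*l + 8
(2) = (cos(z)^2 + 25)*sin(z)/(4*(cos(z)^2 - 25)^2)
(3) = 2*k - 2
(4) = cos(s)/(2*(sin(s) + 1)^2)
(5) = 1.62 - 3.28*p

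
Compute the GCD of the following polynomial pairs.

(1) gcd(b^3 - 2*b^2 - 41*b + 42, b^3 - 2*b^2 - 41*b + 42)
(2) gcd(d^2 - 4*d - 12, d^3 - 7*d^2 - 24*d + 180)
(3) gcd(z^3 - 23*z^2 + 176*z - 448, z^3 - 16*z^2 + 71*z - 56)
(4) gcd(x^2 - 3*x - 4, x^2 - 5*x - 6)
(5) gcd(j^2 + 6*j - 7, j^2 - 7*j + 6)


(1) = gcd((b - 7)*(b - 1)*(b + 6), (b - 7)*(b - 1)*(b + 6)) = b^3 - 2*b^2 - 41*b + 42
(2) = d - 6
(3) = z^2 - 15*z + 56
(4) = x + 1
(5) = j - 1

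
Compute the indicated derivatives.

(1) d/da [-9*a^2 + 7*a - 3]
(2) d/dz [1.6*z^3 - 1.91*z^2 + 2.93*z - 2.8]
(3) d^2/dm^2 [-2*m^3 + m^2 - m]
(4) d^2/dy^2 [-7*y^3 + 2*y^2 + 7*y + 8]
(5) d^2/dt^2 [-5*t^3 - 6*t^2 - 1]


(1) = 7 - 18*a
(2) = 4.8*z^2 - 3.82*z + 2.93
(3) = 2 - 12*m
(4) = 4 - 42*y
(5) = -30*t - 12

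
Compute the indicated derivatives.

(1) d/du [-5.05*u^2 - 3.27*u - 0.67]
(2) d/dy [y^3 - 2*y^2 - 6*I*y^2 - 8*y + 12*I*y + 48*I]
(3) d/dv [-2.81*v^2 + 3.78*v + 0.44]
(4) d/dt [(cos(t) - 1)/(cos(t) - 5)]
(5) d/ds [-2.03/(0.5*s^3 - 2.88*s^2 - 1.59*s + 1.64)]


(1) = -10.1*u - 3.27
(2) = 3*y^2 - 4*y - 12*I*y - 8 + 12*I
(3) = 3.78 - 5.62*v
(4) = 4*sin(t)/(cos(t) - 5)^2
(5) = (3.045*s^2 - 11.6928*s - 3.2277)/(0.5*s^3 - 2.88*s^2 - 1.59*s + 1.64)^2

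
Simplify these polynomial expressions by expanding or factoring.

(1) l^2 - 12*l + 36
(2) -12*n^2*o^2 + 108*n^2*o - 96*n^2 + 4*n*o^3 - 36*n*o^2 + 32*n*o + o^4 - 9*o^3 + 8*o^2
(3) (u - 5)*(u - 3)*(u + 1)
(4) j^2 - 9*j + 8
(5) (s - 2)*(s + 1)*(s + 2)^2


(1) = (l - 6)^2
(2) = (-2*n + o)*(6*n + o)*(o - 8)*(o - 1)
(3) = u^3 - 7*u^2 + 7*u + 15
(4) = (j - 8)*(j - 1)
(5) = s^4 + 3*s^3 - 2*s^2 - 12*s - 8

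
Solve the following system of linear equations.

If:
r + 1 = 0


Then:
r = -1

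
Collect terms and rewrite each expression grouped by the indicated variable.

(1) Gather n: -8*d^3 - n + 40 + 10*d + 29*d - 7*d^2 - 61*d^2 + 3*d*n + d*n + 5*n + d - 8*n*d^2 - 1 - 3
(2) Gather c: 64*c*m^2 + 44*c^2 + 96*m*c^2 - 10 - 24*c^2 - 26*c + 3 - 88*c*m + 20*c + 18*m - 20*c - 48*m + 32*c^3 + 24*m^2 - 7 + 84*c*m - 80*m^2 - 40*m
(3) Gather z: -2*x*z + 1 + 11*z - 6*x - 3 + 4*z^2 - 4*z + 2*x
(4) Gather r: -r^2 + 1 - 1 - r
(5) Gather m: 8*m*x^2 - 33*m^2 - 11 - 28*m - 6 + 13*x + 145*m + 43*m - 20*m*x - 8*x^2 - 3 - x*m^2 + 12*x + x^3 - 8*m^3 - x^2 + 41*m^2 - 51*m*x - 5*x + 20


(1) = -8*d^3 - 68*d^2 + 40*d + n*(-8*d^2 + 4*d + 4) + 36
(2) = 32*c^3 + c^2*(96*m + 20) + c*(64*m^2 - 4*m - 26) - 56*m^2 - 70*m - 14
(3) = -4*x + 4*z^2 + z*(7 - 2*x) - 2
(4) = -r^2 - r
(5) = -8*m^3 + m^2*(8 - x) + m*(8*x^2 - 71*x + 160) + x^3 - 9*x^2 + 20*x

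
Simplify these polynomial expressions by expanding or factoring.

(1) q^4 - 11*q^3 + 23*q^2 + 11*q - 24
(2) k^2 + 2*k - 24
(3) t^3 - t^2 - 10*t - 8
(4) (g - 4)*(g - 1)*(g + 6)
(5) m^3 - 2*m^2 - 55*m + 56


(1) = (q - 8)*(q - 3)*(q - 1)*(q + 1)
(2) = (k - 4)*(k + 6)
(3) = (t - 4)*(t + 1)*(t + 2)
(4) = g^3 + g^2 - 26*g + 24
(5) = (m - 8)*(m - 1)*(m + 7)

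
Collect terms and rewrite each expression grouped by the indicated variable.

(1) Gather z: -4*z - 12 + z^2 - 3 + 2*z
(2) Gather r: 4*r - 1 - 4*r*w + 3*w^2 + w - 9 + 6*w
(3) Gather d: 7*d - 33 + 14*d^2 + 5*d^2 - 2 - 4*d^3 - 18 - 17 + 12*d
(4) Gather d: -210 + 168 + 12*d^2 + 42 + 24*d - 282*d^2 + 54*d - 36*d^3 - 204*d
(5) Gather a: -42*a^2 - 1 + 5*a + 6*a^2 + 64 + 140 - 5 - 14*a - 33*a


(1) = z^2 - 2*z - 15
(2) = r*(4 - 4*w) + 3*w^2 + 7*w - 10
(3) = -4*d^3 + 19*d^2 + 19*d - 70
(4) = -36*d^3 - 270*d^2 - 126*d
(5) = -36*a^2 - 42*a + 198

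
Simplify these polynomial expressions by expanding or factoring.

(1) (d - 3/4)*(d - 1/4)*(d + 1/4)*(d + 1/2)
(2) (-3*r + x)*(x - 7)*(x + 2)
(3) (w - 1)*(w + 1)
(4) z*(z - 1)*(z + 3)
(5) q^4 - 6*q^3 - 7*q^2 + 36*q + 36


(1) = d^4 - d^3/4 - 7*d^2/16 + d/64 + 3/128
(2) = -3*r*x^2 + 15*r*x + 42*r + x^3 - 5*x^2 - 14*x
(3) = w^2 - 1
(4) = z^3 + 2*z^2 - 3*z
(5) = (q - 6)*(q - 3)*(q + 1)*(q + 2)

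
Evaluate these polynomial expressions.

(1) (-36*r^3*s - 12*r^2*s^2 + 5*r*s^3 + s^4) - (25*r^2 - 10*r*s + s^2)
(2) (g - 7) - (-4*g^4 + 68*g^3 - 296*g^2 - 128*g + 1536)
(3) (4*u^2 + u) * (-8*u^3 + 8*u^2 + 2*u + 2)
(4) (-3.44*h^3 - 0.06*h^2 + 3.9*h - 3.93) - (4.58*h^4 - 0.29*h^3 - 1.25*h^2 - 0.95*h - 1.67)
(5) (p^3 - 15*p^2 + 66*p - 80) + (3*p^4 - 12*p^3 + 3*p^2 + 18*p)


(1) = -36*r^3*s - 12*r^2*s^2 - 25*r^2 + 5*r*s^3 + 10*r*s + s^4 - s^2
(2) = 4*g^4 - 68*g^3 + 296*g^2 + 129*g - 1543
(3) = -32*u^5 + 24*u^4 + 16*u^3 + 10*u^2 + 2*u
(4) = -4.58*h^4 - 3.15*h^3 + 1.19*h^2 + 4.85*h - 2.26
(5) = 3*p^4 - 11*p^3 - 12*p^2 + 84*p - 80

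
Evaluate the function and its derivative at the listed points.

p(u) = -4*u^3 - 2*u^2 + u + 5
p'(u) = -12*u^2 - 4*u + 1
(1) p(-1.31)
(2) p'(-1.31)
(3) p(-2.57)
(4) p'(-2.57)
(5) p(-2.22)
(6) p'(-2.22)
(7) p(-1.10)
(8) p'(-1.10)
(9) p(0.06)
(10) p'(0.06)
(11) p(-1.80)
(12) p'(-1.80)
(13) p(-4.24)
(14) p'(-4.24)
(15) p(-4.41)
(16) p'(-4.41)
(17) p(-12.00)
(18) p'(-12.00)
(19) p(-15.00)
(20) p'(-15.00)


(1) = 9.25
(2) = -14.35
(3) = 57.12
(4) = -67.98
(5) = 36.69
(6) = -49.26
(7) = 6.80
(8) = -9.12
(9) = 5.05
(10) = 0.72
(11) = 20.05
(12) = -30.68
(13) = 269.70
(14) = -197.77
(15) = 304.76
(16) = -214.74
(17) = 6617.00
(18) = -1679.00
(19) = 13040.00
(20) = -2639.00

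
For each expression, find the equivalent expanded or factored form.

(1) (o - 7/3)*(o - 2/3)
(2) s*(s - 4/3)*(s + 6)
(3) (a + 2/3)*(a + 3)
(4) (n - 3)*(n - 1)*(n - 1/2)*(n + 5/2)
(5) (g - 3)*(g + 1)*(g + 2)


(1) = o^2 - 3*o + 14/9
(2) = s^3 + 14*s^2/3 - 8*s
(3) = a^2 + 11*a/3 + 2
(4) = n^4 - 2*n^3 - 25*n^2/4 + 11*n - 15/4
(5) = g^3 - 7*g - 6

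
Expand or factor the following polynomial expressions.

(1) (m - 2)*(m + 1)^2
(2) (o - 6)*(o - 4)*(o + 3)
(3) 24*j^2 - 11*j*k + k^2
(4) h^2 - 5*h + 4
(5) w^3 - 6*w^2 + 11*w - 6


(1) = m^3 - 3*m - 2
(2) = o^3 - 7*o^2 - 6*o + 72
(3) = (-8*j + k)*(-3*j + k)
(4) = (h - 4)*(h - 1)
(5) = (w - 3)*(w - 2)*(w - 1)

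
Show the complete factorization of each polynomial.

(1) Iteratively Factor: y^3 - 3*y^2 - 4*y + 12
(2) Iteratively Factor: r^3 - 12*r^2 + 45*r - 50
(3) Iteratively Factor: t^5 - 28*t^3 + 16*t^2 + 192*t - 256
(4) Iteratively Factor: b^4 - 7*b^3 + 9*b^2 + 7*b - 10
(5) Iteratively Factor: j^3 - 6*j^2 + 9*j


(1) = (y - 2)*(y^2 - y - 6) = (y - 2)*(y + 2)*(y - 3)
(2) = (r - 5)*(r^2 - 7*r + 10) = (r - 5)^2*(r - 2)
(3) = (t - 4)*(t^4 + 4*t^3 - 12*t^2 - 32*t + 64) = (t - 4)*(t - 2)*(t^3 + 6*t^2 - 32) = (t - 4)*(t - 2)*(t + 4)*(t^2 + 2*t - 8) = (t - 4)*(t - 2)*(t + 4)^2*(t - 2)
(4) = (b - 1)*(b^3 - 6*b^2 + 3*b + 10) = (b - 1)*(b + 1)*(b^2 - 7*b + 10) = (b - 2)*(b - 1)*(b + 1)*(b - 5)
(5) = (j - 3)*(j^2 - 3*j) = j*(j - 3)*(j - 3)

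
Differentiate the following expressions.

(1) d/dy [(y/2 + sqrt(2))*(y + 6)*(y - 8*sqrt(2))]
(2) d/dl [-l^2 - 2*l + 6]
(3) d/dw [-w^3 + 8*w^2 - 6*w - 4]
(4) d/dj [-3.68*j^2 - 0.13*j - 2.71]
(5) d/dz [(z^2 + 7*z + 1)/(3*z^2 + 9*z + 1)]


(1) = 3*y^2/2 - 6*sqrt(2)*y + 6*y - 18*sqrt(2) - 16
(2) = -2*l - 2
(3) = -3*w^2 + 16*w - 6
(4) = -7.36*j - 0.13
(5) = 2*(-6*z^2 - 2*z - 1)/(9*z^4 + 54*z^3 + 87*z^2 + 18*z + 1)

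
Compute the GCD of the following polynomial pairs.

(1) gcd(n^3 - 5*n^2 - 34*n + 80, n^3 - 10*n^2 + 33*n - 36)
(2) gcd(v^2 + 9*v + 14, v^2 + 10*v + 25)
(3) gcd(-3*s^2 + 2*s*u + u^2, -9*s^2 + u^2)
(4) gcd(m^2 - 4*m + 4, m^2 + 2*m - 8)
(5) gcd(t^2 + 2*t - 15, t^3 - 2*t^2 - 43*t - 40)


(1) = 1
(2) = 1
(3) = 3*s + u
(4) = m - 2
(5) = t + 5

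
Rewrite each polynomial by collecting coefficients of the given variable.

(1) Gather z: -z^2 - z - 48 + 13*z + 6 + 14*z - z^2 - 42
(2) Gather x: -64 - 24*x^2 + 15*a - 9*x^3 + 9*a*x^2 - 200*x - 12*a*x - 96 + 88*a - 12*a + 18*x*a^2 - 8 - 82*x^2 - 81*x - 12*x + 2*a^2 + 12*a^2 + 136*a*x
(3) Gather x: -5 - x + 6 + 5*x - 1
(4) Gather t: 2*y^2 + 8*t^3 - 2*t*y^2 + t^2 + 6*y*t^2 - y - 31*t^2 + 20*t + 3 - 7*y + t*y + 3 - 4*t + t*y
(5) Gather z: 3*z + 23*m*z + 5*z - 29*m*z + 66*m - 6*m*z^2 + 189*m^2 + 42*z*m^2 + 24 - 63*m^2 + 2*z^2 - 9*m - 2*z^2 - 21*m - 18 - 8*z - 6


(1) = -2*z^2 + 26*z - 84
(2) = 14*a^2 + 91*a - 9*x^3 + x^2*(9*a - 106) + x*(18*a^2 + 124*a - 293) - 168
(3) = 4*x
(4) = 8*t^3 + t^2*(6*y - 30) + t*(-2*y^2 + 2*y + 16) + 2*y^2 - 8*y + 6
(5) = 126*m^2 - 6*m*z^2 + 36*m + z*(42*m^2 - 6*m)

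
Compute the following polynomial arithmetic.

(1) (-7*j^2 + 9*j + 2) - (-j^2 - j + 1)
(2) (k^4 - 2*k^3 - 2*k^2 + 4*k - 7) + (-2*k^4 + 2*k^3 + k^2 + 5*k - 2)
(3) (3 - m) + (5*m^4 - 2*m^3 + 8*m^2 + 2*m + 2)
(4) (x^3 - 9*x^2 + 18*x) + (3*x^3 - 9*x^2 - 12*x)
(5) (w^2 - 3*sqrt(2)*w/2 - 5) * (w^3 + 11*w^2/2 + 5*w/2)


(1) = -6*j^2 + 10*j + 1
(2) = -k^4 - k^2 + 9*k - 9
(3) = 5*m^4 - 2*m^3 + 8*m^2 + m + 5
(4) = 4*x^3 - 18*x^2 + 6*x
(5) = w^5 - 3*sqrt(2)*w^4/2 + 11*w^4/2 - 33*sqrt(2)*w^3/4 - 5*w^3/2 - 55*w^2/2 - 15*sqrt(2)*w^2/4 - 25*w/2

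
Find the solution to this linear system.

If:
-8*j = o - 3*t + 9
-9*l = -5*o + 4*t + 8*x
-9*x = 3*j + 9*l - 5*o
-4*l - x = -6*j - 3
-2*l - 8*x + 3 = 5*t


Then:
j = -7317/6011
l = -8136/6011
o = -7020/6011
t = -3819/6011
x = 6675/6011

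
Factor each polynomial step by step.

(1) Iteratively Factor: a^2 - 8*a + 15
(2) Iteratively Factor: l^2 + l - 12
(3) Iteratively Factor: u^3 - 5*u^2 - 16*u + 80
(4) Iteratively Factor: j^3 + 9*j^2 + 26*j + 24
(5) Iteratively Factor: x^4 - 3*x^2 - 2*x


(1) = (a - 5)*(a - 3)
(2) = (l - 3)*(l + 4)
(3) = (u - 5)*(u^2 - 16) = (u - 5)*(u + 4)*(u - 4)
(4) = (j + 4)*(j^2 + 5*j + 6) = (j + 2)*(j + 4)*(j + 3)
(5) = (x)*(x^3 - 3*x - 2) = x*(x - 2)*(x^2 + 2*x + 1) = x*(x - 2)*(x + 1)*(x + 1)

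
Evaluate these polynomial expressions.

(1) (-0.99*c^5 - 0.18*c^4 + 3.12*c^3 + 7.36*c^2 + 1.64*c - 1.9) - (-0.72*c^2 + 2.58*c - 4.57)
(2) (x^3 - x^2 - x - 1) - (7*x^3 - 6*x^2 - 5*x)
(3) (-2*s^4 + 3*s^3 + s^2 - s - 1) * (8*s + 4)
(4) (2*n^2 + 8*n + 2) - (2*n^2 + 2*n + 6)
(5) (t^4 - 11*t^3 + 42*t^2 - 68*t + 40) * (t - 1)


(1) = -0.99*c^5 - 0.18*c^4 + 3.12*c^3 + 8.08*c^2 - 0.94*c + 2.67
(2) = -6*x^3 + 5*x^2 + 4*x - 1
(3) = -16*s^5 + 16*s^4 + 20*s^3 - 4*s^2 - 12*s - 4
(4) = 6*n - 4
(5) = t^5 - 12*t^4 + 53*t^3 - 110*t^2 + 108*t - 40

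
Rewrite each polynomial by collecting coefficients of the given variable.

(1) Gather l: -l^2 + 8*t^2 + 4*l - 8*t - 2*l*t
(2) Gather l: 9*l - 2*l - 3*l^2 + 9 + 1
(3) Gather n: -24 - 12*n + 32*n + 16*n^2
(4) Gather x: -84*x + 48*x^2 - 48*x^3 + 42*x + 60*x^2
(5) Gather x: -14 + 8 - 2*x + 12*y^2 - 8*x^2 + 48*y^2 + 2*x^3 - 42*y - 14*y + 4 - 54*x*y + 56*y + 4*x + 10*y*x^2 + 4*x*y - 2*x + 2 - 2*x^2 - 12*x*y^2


(1) = -l^2 + l*(4 - 2*t) + 8*t^2 - 8*t
(2) = -3*l^2 + 7*l + 10
(3) = 16*n^2 + 20*n - 24
(4) = -48*x^3 + 108*x^2 - 42*x
(5) = 2*x^3 + x^2*(10*y - 10) + x*(-12*y^2 - 50*y) + 60*y^2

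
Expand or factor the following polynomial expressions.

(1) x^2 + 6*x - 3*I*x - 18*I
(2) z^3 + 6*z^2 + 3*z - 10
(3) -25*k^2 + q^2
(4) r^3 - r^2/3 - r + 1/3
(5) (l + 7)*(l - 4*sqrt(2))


(1) = (x + 6)*(x - 3*I)
(2) = (z - 1)*(z + 2)*(z + 5)
(3) = (-5*k + q)*(5*k + q)
(4) = (r - 1)*(r - 1/3)*(r + 1)
(5) = l^2 - 4*sqrt(2)*l + 7*l - 28*sqrt(2)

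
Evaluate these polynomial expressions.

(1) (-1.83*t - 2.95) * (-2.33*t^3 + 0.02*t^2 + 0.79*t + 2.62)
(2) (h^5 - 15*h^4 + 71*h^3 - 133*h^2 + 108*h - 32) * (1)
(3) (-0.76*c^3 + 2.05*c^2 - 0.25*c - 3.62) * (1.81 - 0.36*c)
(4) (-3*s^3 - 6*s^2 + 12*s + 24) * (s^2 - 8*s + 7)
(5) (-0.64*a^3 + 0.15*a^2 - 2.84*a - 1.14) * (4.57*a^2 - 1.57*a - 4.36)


(1) = 4.2639*t^4 + 6.8369*t^3 - 1.5047*t^2 - 7.1251*t - 7.729
(2) = h^5 - 15*h^4 + 71*h^3 - 133*h^2 + 108*h - 32
(3) = 0.2736*c^4 - 2.1136*c^3 + 3.8005*c^2 + 0.8507*c - 6.5522
(4) = -3*s^5 + 18*s^4 + 39*s^3 - 114*s^2 - 108*s + 168
(5) = -2.9248*a^5 + 1.6903*a^4 - 10.4239*a^3 - 1.405*a^2 + 14.1722*a + 4.9704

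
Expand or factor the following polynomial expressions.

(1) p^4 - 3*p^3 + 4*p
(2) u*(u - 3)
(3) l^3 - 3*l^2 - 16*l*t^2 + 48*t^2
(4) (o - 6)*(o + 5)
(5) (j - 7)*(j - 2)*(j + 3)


(1) = p*(p - 2)^2*(p + 1)
(2) = u^2 - 3*u
(3) = (l - 3)*(l - 4*t)*(l + 4*t)
(4) = o^2 - o - 30
(5) = j^3 - 6*j^2 - 13*j + 42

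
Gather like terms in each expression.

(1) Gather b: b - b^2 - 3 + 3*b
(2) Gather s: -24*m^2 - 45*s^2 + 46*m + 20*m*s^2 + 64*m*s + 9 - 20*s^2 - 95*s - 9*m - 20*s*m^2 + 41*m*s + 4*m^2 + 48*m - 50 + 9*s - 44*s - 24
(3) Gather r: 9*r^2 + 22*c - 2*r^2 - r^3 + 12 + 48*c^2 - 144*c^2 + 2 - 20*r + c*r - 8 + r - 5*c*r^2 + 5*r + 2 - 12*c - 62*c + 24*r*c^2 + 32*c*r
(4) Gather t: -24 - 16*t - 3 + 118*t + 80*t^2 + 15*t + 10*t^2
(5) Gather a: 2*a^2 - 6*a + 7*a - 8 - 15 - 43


(1) = -b^2 + 4*b - 3
(2) = -20*m^2 + 85*m + s^2*(20*m - 65) + s*(-20*m^2 + 105*m - 130) - 65
(3) = -96*c^2 - 52*c - r^3 + r^2*(7 - 5*c) + r*(24*c^2 + 33*c - 14) + 8
(4) = 90*t^2 + 117*t - 27
(5) = 2*a^2 + a - 66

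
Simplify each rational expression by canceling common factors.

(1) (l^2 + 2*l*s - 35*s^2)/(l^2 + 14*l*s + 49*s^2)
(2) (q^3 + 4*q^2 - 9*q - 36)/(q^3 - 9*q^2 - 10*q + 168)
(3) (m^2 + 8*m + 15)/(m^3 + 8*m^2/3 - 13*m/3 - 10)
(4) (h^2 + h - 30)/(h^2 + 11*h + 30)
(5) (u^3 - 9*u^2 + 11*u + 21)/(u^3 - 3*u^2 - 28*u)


(1) = (l - 5*s)/(l + 7*s)
(2) = (q^2 - 9)/(q^2 - 13*q + 42)
(3) = (3*m + 15)/(3*m^2 - m - 10)
(4) = (h - 5)/(h + 5)
(5) = (u^2 - 2*u - 3)/(u^2 + 4*u)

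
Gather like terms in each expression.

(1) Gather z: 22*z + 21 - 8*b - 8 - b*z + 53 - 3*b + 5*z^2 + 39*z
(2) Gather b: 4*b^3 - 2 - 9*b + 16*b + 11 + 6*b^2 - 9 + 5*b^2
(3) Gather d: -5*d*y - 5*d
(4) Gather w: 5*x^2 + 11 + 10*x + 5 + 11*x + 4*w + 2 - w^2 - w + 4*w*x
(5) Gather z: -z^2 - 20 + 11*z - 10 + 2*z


(1) = -11*b + 5*z^2 + z*(61 - b) + 66
(2) = 4*b^3 + 11*b^2 + 7*b
(3) = d*(-5*y - 5)
(4) = -w^2 + w*(4*x + 3) + 5*x^2 + 21*x + 18
(5) = -z^2 + 13*z - 30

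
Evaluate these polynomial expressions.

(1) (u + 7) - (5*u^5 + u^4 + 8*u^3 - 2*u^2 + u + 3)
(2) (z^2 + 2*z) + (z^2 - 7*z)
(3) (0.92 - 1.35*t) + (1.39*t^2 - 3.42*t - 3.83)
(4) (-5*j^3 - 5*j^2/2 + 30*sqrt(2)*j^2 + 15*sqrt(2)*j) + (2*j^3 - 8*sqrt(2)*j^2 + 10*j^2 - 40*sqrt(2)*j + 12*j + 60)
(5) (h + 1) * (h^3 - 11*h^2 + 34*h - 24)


(1) = -5*u^5 - u^4 - 8*u^3 + 2*u^2 + 4
(2) = 2*z^2 - 5*z
(3) = 1.39*t^2 - 4.77*t - 2.91
(4) = -3*j^3 + 15*j^2/2 + 22*sqrt(2)*j^2 - 25*sqrt(2)*j + 12*j + 60
(5) = h^4 - 10*h^3 + 23*h^2 + 10*h - 24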